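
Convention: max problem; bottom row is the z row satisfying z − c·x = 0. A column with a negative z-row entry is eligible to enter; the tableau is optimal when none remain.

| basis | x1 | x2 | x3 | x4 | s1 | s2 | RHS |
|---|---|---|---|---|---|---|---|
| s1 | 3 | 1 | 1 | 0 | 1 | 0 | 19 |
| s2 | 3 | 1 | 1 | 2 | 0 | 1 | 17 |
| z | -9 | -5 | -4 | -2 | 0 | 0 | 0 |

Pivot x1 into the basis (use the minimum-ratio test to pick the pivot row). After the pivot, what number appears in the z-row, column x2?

-2

Ratio test on column x1 — row 1: 19/3 = 19/3; row 2: 17/3 = 17/3. Minimum is 17/3 at row 2 (s2 leaves); pivot element 3.
Divide row 2 by 3; eliminate column x1 from the other rows.
z-row update in column x2: -5 − (-9)·(1/3) = -2.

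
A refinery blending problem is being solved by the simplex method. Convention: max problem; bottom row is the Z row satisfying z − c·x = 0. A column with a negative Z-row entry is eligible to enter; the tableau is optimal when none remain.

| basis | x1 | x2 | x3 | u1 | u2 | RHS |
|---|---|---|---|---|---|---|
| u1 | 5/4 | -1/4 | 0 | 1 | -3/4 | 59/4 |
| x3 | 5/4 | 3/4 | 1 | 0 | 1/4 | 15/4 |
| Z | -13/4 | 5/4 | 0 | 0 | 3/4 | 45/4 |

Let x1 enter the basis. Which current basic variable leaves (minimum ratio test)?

Column x1 entries and ratios — u1: (59/4)/(5/4) = 59/5; x3: (15/4)/(5/4) = 3.
Smallest ratio is 3 in the row of x3, so x3 leaves.

x3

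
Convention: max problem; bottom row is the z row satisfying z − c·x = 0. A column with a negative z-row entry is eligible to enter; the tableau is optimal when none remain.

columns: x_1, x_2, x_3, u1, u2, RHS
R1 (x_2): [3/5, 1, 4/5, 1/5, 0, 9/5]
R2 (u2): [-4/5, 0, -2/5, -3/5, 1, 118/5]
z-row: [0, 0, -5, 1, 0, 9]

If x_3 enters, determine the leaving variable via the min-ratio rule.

Column x_3 entries and ratios — x_2: (9/5)/(4/5) = 9/4; u2: -2/5 ≤ 0, skip.
Smallest ratio is 9/4 in the row of x_2, so x_2 leaves.

x_2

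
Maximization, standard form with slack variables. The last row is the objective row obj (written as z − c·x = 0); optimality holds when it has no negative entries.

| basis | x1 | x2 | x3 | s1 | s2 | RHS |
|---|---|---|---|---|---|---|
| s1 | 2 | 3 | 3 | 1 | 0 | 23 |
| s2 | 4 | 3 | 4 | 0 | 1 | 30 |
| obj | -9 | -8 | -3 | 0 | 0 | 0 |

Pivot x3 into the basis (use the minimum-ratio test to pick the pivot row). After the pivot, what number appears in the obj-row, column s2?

3/4

Ratio test on column x3 — row 1: 23/3 = 23/3; row 2: 30/4 = 15/2. Minimum is 15/2 at row 2 (s2 leaves); pivot element 4.
Divide row 2 by 4; eliminate column x3 from the other rows.
obj-row update in column s2: 0 − (-3)·(1/4) = 3/4.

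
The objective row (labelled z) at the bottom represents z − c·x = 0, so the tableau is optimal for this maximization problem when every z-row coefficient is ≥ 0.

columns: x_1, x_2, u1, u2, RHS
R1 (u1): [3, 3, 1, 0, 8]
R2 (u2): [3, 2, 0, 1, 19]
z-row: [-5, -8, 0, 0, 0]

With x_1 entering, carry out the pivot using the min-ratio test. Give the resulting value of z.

40/3

Ratio test on column x_1 — row 1: 8/3 = 8/3; row 2: 19/3 = 19/3. Minimum is 8/3 at row 1 (u1 leaves); pivot element 3.
Pivot on row 1; the z-row RHS becomes 0 − (-5)·(8/3) = 40/3.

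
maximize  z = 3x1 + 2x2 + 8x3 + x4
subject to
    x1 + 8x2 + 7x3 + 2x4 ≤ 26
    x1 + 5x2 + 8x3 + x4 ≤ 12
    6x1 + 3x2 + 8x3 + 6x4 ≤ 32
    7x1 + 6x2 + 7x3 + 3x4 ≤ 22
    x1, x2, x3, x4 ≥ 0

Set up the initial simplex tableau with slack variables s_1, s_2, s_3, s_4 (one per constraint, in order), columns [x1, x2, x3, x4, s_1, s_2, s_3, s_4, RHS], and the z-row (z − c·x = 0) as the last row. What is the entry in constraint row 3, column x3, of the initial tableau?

Constraint 3 has coefficient 8 on x3.

8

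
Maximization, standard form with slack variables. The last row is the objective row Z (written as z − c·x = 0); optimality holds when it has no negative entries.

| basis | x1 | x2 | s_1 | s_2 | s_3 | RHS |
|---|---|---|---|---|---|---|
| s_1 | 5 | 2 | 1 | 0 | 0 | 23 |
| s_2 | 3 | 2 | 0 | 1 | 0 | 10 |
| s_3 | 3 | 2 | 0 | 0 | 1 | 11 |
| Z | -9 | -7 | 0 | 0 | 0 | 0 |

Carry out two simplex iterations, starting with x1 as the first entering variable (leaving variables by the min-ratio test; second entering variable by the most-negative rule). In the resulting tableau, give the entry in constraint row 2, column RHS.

Ratio test on column x1 — row 1: 23/5 = 23/5; row 2: 10/3 = 10/3; row 3: 11/3 = 11/3. Minimum is 10/3 at row 2 (s_2 leaves); pivot element 3.
Divide row 2 by 3; eliminate column x1 from the other rows.
Second iteration: most negative Z-row entry is -1 in column x2, so x2 enters.
Ratio test on column x2 — row 1: entry -4/3 ≤ 0; row 2: (10/3)/(2/3) = 5; row 3: entry 0 ≤ 0. Minimum is 5 at row 2 (x1 leaves); pivot element 2/3.
Divide row 2 by 2/3; eliminate column x2 from the other rows.
After both pivots, the entry at constraint row 2, column RHS is 5.

5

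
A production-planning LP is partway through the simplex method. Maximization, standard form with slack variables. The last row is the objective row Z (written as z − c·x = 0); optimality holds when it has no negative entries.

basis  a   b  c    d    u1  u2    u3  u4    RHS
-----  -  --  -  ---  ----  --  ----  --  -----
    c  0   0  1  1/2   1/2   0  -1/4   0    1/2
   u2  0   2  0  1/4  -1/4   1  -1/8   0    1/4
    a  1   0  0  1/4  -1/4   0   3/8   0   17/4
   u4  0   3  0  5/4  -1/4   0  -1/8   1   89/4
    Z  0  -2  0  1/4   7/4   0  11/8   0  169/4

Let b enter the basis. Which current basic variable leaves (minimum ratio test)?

u2

Column b entries and ratios — c: 0 ≤ 0, skip; u2: (1/4)/2 = 1/8; a: 0 ≤ 0, skip; u4: (89/4)/3 = 89/12.
Smallest ratio is 1/8 in the row of u2, so u2 leaves.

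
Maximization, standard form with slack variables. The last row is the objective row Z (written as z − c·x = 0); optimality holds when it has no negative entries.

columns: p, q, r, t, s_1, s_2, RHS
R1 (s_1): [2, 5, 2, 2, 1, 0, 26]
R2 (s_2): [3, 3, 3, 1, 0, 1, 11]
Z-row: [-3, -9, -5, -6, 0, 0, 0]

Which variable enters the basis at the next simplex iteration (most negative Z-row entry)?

Negative Z-row entries: p: -3, q: -9, r: -5, t: -6.
The most negative is -9 in column q, so q enters.

q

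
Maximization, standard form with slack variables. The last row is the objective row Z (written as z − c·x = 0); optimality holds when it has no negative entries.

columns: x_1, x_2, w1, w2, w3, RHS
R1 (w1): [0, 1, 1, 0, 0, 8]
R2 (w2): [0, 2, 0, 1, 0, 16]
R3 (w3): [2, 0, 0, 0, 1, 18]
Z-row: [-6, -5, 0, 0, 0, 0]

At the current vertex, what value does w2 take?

16

w2 is basic (row 2); its value is the RHS of that row, 16.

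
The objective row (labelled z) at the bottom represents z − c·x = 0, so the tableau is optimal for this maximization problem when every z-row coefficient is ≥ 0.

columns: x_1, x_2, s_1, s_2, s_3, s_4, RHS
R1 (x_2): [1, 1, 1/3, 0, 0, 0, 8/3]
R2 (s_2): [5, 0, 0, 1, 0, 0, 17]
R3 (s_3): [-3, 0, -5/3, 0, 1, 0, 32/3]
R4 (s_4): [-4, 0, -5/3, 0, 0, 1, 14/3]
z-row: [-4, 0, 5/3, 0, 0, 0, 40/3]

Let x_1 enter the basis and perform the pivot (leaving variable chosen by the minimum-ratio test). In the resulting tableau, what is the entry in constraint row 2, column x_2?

Ratio test on column x_1 — row 1: (8/3)/1 = 8/3; row 2: 17/5 = 17/5; row 3: entry -3 ≤ 0; row 4: entry -4 ≤ 0. Minimum is 8/3 at row 1 (x_2 leaves); pivot element 1.
Divide row 1 by 1; eliminate column x_1 from the other rows.
Row 2 update in column x_2: 0 − 5·1 = -5.

-5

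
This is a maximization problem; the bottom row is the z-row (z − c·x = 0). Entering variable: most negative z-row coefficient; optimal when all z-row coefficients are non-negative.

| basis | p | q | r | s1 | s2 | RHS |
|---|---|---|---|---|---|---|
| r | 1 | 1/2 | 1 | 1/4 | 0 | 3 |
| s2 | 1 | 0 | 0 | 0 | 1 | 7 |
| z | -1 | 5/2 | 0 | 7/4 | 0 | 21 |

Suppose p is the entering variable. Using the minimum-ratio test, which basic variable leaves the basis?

Column p entries and ratios — r: 3/1 = 3; s2: 7/1 = 7.
Smallest ratio is 3 in the row of r, so r leaves.

r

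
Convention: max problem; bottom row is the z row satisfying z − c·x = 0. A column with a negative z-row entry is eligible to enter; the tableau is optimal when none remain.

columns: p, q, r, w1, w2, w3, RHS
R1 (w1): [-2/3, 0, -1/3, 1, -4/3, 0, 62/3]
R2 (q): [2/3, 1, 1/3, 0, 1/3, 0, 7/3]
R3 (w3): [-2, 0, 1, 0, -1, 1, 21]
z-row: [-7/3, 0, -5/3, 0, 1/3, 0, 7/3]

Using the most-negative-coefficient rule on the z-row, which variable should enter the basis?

Negative z-row entries: p: -7/3, r: -5/3.
The most negative is -7/3 in column p, so p enters.

p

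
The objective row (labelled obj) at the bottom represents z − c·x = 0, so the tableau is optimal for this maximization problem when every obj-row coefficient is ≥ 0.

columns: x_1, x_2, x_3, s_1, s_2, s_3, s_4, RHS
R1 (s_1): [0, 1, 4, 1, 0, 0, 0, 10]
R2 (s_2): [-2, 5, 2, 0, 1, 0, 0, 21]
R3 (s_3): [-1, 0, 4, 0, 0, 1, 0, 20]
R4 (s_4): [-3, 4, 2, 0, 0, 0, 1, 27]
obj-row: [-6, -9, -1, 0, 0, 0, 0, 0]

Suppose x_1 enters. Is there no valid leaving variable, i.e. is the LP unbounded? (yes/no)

Every constraint-row entry in column x_1 is ≤ 0, so increasing x_1 is unbounded.

yes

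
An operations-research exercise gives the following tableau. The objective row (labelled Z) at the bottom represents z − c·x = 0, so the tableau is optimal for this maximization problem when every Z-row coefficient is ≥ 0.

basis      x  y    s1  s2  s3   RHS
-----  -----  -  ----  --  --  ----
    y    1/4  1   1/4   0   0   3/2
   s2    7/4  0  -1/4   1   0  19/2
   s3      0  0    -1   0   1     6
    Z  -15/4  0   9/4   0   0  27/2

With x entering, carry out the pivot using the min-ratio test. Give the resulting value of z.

Ratio test on column x — row 1: (3/2)/(1/4) = 6; row 2: (19/2)/(7/4) = 38/7; row 3: entry 0 ≤ 0. Minimum is 38/7 at row 2 (s2 leaves); pivot element 7/4.
Pivot on row 2; the Z-row RHS becomes 27/2 − (-15/4)·(38/7) = 237/7.

237/7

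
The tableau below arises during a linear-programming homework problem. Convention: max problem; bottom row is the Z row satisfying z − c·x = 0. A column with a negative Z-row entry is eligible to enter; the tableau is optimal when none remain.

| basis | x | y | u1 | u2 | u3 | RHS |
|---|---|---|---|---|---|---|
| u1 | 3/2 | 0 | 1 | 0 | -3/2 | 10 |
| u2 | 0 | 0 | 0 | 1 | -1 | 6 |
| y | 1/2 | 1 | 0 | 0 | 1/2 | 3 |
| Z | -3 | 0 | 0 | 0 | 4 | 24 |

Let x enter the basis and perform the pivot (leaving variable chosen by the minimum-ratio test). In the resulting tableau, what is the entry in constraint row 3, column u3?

1

Ratio test on column x — row 1: 10/(3/2) = 20/3; row 2: entry 0 ≤ 0; row 3: 3/(1/2) = 6. Minimum is 6 at row 3 (y leaves); pivot element 1/2.
Divide row 3 by 1/2; eliminate column x from the other rows.
In the new row 3, the u3 entry is the old entry divided by the pivot: (1/2)/(1/2) = 1.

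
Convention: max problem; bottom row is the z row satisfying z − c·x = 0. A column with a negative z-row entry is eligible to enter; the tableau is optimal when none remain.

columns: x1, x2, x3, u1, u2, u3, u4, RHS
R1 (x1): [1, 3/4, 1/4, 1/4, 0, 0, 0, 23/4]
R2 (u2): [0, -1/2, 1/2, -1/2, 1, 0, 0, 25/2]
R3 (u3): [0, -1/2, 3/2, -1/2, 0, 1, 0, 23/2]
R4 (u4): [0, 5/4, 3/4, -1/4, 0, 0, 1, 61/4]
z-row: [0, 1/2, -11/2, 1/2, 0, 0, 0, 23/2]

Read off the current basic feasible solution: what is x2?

0

x2 is not in the basis, so in the current basic feasible solution x2 = 0.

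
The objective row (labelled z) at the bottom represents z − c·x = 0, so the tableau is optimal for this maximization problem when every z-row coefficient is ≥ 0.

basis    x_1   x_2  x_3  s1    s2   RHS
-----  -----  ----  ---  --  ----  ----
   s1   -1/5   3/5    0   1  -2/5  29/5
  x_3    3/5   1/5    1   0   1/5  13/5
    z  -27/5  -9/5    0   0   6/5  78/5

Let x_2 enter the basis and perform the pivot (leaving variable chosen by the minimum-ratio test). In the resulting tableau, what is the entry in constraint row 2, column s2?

1/3

Ratio test on column x_2 — row 1: (29/5)/(3/5) = 29/3; row 2: (13/5)/(1/5) = 13. Minimum is 29/3 at row 1 (s1 leaves); pivot element 3/5.
Divide row 1 by 3/5; eliminate column x_2 from the other rows.
Row 2 update in column s2: 1/5 − (1/5)·(-2/3) = 1/3.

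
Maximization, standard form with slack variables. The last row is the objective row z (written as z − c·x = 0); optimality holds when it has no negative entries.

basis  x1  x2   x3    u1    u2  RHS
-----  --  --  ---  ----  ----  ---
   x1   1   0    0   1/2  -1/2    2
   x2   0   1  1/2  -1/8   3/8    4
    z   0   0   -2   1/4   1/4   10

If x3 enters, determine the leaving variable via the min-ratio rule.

Column x3 entries and ratios — x1: 0 ≤ 0, skip; x2: 4/(1/2) = 8.
Smallest ratio is 8 in the row of x2, so x2 leaves.

x2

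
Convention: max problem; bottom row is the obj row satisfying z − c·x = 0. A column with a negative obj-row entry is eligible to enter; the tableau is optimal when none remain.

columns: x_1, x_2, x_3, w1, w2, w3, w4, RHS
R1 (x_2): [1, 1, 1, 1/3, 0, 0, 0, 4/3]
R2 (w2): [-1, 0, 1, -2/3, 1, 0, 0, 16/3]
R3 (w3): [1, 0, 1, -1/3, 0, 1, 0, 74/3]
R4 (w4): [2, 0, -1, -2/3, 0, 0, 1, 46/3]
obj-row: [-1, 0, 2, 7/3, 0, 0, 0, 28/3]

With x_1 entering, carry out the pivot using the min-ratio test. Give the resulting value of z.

Ratio test on column x_1 — row 1: (4/3)/1 = 4/3; row 2: entry -1 ≤ 0; row 3: (74/3)/1 = 74/3; row 4: (46/3)/2 = 23/3. Minimum is 4/3 at row 1 (x_2 leaves); pivot element 1.
Pivot on row 1; the obj-row RHS becomes 28/3 − (-1)·(4/3) = 32/3.

32/3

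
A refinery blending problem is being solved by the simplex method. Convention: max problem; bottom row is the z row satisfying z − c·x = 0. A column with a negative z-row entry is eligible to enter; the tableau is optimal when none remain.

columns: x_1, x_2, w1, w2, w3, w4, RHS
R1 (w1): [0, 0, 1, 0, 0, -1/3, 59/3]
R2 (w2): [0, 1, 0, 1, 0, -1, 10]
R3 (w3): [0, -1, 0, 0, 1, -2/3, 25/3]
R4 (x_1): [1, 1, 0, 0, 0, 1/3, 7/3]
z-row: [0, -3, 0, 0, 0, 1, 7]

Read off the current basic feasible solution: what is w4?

0

w4 is not in the basis, so in the current basic feasible solution w4 = 0.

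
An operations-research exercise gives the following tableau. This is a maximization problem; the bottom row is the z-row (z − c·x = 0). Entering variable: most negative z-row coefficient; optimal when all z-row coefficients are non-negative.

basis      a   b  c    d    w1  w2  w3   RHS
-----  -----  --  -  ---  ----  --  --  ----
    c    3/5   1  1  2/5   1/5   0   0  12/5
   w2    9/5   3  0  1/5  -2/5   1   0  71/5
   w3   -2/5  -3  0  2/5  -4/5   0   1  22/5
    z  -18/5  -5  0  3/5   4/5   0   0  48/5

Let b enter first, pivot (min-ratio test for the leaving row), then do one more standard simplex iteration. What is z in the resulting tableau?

Ratio test on column b — row 1: (12/5)/1 = 12/5; row 2: (71/5)/3 = 71/15; row 3: entry -3 ≤ 0. Minimum is 12/5 at row 1 (c leaves); pivot element 1.
Pivot on row 1; the z-row RHS becomes 48/5 − (-5)·(12/5) = 108/5.
Next entering variable (most negative z-row entry -3/5): a.
Ratio test on column a — row 1: (12/5)/(3/5) = 4; row 2: entry 0 ≤ 0; row 3: (58/5)/(7/5) = 58/7. Minimum is 4 at row 1 (b leaves); pivot element 3/5.
After the second pivot the z-row RHS is 108/5 − (-3/5)·4 = 24.

24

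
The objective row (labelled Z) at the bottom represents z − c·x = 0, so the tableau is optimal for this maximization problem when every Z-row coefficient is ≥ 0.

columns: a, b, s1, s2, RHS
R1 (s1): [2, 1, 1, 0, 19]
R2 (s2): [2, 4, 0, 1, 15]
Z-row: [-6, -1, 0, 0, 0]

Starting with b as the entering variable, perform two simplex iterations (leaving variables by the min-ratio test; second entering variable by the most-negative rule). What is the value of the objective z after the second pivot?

Ratio test on column b — row 1: 19/1 = 19; row 2: 15/4 = 15/4. Minimum is 15/4 at row 2 (s2 leaves); pivot element 4.
Pivot on row 2; the Z-row RHS becomes 0 − (-1)·(15/4) = 15/4.
Next entering variable (most negative Z-row entry -11/2): a.
Ratio test on column a — row 1: (61/4)/(3/2) = 61/6; row 2: (15/4)/(1/2) = 15/2. Minimum is 15/2 at row 2 (b leaves); pivot element 1/2.
After the second pivot the Z-row RHS is 15/4 − (-11/2)·(15/2) = 45.

45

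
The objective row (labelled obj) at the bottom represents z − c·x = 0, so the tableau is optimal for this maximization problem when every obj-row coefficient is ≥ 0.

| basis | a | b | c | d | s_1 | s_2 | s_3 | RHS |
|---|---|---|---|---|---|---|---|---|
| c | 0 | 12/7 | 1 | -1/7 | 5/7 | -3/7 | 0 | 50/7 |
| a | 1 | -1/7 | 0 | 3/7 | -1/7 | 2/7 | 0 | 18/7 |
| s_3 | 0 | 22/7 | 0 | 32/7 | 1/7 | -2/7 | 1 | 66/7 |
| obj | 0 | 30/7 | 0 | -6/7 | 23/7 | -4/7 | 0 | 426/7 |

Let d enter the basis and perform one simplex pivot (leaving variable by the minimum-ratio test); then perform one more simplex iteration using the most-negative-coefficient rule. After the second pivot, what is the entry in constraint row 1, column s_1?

Ratio test on column d — row 1: entry -1/7 ≤ 0; row 2: (18/7)/(3/7) = 6; row 3: (66/7)/(32/7) = 33/16. Minimum is 33/16 at row 3 (s_3 leaves); pivot element 32/7.
Divide row 3 by 32/7; eliminate column d from the other rows.
Second iteration: most negative obj-row entry is -5/8 in column s_2, so s_2 enters.
Ratio test on column s_2 — row 1: entry -7/16 ≤ 0; row 2: (27/16)/(5/16) = 27/5; row 3: entry -1/16 ≤ 0. Minimum is 27/5 at row 2 (a leaves); pivot element 5/16.
Divide row 2 by 5/16; eliminate column s_2 from the other rows.
After both pivots, the entry at constraint row 1, column s_1 is 1/2.

1/2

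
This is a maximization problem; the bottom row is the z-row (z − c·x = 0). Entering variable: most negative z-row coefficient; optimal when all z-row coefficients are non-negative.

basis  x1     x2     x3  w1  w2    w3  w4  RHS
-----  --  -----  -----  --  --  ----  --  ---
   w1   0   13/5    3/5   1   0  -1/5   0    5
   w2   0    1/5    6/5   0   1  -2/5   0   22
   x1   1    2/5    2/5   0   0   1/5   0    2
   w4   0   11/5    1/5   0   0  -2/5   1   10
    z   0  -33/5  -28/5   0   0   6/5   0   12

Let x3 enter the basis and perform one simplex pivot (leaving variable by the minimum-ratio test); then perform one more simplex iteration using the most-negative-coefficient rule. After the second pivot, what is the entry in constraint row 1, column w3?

-1/4

Ratio test on column x3 — row 1: 5/(3/5) = 25/3; row 2: 22/(6/5) = 55/3; row 3: 2/(2/5) = 5; row 4: 10/(1/5) = 50. Minimum is 5 at row 3 (x1 leaves); pivot element 2/5.
Divide row 3 by 2/5; eliminate column x3 from the other rows.
Second iteration: most negative z-row entry is -1 in column x2, so x2 enters.
Ratio test on column x2 — row 1: 2/2 = 1; row 2: entry -1 ≤ 0; row 3: 5/1 = 5; row 4: 9/2 = 9/2. Minimum is 1 at row 1 (w1 leaves); pivot element 2.
Divide row 1 by 2; eliminate column x2 from the other rows.
After both pivots, the entry at constraint row 1, column w3 is -1/4.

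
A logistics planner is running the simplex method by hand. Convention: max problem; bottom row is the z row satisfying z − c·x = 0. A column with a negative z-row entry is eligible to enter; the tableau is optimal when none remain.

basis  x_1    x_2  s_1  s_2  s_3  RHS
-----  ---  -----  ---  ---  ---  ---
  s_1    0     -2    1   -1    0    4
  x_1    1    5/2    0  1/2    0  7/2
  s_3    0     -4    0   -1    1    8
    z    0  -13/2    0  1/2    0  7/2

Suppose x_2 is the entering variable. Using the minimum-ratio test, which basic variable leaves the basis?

x_1

Column x_2 entries and ratios — s_1: -2 ≤ 0, skip; x_1: (7/2)/(5/2) = 7/5; s_3: -4 ≤ 0, skip.
Smallest ratio is 7/5 in the row of x_1, so x_1 leaves.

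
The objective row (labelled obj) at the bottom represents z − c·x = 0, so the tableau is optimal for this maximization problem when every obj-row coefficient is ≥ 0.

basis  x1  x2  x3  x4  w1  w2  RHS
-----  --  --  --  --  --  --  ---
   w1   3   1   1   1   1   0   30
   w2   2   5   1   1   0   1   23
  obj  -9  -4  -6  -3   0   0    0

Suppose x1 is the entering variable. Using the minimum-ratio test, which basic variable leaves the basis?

w1

Column x1 entries and ratios — w1: 30/3 = 10; w2: 23/2 = 23/2.
Smallest ratio is 10 in the row of w1, so w1 leaves.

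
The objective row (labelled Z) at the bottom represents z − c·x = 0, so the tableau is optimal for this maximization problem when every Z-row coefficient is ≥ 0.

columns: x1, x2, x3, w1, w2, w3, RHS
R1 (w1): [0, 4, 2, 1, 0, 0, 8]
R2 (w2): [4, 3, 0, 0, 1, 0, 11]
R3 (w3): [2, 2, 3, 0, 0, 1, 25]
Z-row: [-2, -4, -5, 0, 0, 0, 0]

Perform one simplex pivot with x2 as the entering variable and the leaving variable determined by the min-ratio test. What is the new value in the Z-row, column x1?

Ratio test on column x2 — row 1: 8/4 = 2; row 2: 11/3 = 11/3; row 3: 25/2 = 25/2. Minimum is 2 at row 1 (w1 leaves); pivot element 4.
Divide row 1 by 4; eliminate column x2 from the other rows.
Z-row update in column x1: -2 − (-4)·0 = -2.

-2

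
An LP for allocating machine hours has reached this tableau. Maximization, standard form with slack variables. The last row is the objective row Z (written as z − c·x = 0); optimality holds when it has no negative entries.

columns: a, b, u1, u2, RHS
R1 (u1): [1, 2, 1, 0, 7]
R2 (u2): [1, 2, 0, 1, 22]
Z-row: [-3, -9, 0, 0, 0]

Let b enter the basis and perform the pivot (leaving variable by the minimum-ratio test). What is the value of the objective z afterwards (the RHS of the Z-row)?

Ratio test on column b — row 1: 7/2 = 7/2; row 2: 22/2 = 11. Minimum is 7/2 at row 1 (u1 leaves); pivot element 2.
Pivot on row 1; the Z-row RHS becomes 0 − (-9)·(7/2) = 63/2.

63/2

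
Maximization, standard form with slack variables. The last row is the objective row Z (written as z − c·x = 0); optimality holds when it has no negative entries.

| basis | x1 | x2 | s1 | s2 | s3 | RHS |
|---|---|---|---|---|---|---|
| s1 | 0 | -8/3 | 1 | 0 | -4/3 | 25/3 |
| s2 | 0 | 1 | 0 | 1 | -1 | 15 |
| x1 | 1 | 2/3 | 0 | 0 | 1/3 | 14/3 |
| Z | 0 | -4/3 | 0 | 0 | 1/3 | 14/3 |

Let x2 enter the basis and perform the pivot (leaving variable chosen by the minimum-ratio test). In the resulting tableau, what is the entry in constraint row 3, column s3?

1/2

Ratio test on column x2 — row 1: entry -8/3 ≤ 0; row 2: 15/1 = 15; row 3: (14/3)/(2/3) = 7. Minimum is 7 at row 3 (x1 leaves); pivot element 2/3.
Divide row 3 by 2/3; eliminate column x2 from the other rows.
In the new row 3, the s3 entry is the old entry divided by the pivot: (1/3)/(2/3) = 1/2.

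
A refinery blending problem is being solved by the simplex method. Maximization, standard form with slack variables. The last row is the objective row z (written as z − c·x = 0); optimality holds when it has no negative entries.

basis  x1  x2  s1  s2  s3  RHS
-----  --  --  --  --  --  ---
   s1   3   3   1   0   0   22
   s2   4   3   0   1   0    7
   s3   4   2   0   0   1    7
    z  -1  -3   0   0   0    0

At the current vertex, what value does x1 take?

0

x1 is not in the basis, so in the current basic feasible solution x1 = 0.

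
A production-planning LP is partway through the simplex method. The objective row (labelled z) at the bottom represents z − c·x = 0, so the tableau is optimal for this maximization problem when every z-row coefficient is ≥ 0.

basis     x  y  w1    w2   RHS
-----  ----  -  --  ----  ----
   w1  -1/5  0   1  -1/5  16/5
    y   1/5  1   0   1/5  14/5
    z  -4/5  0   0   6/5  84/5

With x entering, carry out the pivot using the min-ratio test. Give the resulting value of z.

28

Ratio test on column x — row 1: entry -1/5 ≤ 0; row 2: (14/5)/(1/5) = 14. Minimum is 14 at row 2 (y leaves); pivot element 1/5.
Pivot on row 2; the z-row RHS becomes 84/5 − (-4/5)·14 = 28.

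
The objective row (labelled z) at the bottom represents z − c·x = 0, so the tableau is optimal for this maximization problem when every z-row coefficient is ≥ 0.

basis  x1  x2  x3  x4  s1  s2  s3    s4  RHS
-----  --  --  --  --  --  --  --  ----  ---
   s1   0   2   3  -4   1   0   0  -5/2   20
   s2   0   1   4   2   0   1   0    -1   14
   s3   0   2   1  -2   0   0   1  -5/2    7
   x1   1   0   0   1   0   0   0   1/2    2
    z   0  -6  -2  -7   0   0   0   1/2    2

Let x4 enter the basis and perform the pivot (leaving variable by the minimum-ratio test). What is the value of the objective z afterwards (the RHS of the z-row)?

16

Ratio test on column x4 — row 1: entry -4 ≤ 0; row 2: 14/2 = 7; row 3: entry -2 ≤ 0; row 4: 2/1 = 2. Minimum is 2 at row 4 (x1 leaves); pivot element 1.
Pivot on row 4; the z-row RHS becomes 2 − (-7)·2 = 16.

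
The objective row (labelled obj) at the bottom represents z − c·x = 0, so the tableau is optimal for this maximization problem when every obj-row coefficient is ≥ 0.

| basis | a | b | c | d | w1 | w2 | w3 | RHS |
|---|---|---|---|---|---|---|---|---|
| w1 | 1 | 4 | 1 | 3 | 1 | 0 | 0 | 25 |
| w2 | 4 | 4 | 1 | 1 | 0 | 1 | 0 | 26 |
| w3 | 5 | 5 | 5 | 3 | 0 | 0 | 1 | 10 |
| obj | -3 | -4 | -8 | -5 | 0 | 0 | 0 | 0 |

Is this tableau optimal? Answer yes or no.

no

The obj-row has a negative entry -8 in column c, so it is not optimal.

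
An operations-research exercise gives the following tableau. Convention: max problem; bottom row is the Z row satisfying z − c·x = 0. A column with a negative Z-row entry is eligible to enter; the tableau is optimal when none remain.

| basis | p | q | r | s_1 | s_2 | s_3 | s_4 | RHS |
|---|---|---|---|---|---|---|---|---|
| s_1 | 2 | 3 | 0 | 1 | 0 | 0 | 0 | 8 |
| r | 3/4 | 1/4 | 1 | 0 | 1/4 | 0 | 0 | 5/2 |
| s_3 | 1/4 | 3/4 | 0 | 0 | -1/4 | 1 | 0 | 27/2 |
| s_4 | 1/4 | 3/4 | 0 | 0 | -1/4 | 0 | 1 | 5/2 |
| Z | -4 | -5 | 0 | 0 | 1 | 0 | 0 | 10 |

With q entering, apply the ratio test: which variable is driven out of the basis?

Column q entries and ratios — s_1: 8/3 = 8/3; r: (5/2)/(1/4) = 10; s_3: (27/2)/(3/4) = 18; s_4: (5/2)/(3/4) = 10/3.
Smallest ratio is 8/3 in the row of s_1, so s_1 leaves.

s_1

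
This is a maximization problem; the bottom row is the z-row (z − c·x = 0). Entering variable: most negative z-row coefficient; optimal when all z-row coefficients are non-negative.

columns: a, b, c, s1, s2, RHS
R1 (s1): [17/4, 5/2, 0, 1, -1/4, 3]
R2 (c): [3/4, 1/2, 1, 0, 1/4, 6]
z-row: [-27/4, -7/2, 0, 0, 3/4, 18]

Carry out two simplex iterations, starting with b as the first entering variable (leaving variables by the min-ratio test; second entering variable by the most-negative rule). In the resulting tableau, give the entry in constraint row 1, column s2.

Ratio test on column b — row 1: 3/(5/2) = 6/5; row 2: 6/(1/2) = 12. Minimum is 6/5 at row 1 (s1 leaves); pivot element 5/2.
Divide row 1 by 5/2; eliminate column b from the other rows.
Second iteration: most negative z-row entry is -4/5 in column a, so a enters.
Ratio test on column a — row 1: (6/5)/(17/10) = 12/17; row 2: entry -1/10 ≤ 0. Minimum is 12/17 at row 1 (b leaves); pivot element 17/10.
Divide row 1 by 17/10; eliminate column a from the other rows.
After both pivots, the entry at constraint row 1, column s2 is -1/17.

-1/17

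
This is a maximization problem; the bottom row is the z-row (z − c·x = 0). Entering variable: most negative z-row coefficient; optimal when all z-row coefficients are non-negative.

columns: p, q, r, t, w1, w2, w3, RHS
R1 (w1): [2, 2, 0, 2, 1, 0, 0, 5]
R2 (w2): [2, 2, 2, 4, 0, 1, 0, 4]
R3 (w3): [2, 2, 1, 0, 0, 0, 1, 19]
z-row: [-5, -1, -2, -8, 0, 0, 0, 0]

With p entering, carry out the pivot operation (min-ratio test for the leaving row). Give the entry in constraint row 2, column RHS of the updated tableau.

Ratio test on column p — row 1: 5/2 = 5/2; row 2: 4/2 = 2; row 3: 19/2 = 19/2. Minimum is 2 at row 2 (w2 leaves); pivot element 2.
Divide row 2 by 2; eliminate column p from the other rows.
In the new row 2, the RHS entry is the old entry divided by the pivot: 4/2 = 2.

2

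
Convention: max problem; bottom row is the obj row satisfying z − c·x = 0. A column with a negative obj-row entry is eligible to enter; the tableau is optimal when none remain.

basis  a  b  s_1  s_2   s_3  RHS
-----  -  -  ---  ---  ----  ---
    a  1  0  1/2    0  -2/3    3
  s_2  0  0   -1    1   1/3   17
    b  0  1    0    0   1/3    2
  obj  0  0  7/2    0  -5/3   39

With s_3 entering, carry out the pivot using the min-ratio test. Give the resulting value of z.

Ratio test on column s_3 — row 1: entry -2/3 ≤ 0; row 2: 17/(1/3) = 51; row 3: 2/(1/3) = 6. Minimum is 6 at row 3 (b leaves); pivot element 1/3.
Pivot on row 3; the obj-row RHS becomes 39 − (-5/3)·6 = 49.

49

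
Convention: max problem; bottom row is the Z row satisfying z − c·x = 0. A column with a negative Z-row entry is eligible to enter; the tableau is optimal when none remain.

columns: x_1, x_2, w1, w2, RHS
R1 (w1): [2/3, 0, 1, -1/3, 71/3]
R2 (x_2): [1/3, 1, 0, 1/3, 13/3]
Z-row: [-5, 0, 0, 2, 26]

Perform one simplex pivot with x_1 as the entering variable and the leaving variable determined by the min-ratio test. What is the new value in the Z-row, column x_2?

15

Ratio test on column x_1 — row 1: (71/3)/(2/3) = 71/2; row 2: (13/3)/(1/3) = 13. Minimum is 13 at row 2 (x_2 leaves); pivot element 1/3.
Divide row 2 by 1/3; eliminate column x_1 from the other rows.
Z-row update in column x_2: 0 − (-5)·3 = 15.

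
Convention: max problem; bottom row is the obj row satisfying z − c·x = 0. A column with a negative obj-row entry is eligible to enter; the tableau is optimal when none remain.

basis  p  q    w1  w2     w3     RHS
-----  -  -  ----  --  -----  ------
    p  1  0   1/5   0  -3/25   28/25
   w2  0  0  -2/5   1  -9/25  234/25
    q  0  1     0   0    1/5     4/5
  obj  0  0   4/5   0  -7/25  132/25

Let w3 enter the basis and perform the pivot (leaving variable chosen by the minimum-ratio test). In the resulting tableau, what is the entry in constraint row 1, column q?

Ratio test on column w3 — row 1: entry -3/25 ≤ 0; row 2: entry -9/25 ≤ 0; row 3: (4/5)/(1/5) = 4. Minimum is 4 at row 3 (q leaves); pivot element 1/5.
Divide row 3 by 1/5; eliminate column w3 from the other rows.
Row 1 update in column q: 0 − (-3/25)·5 = 3/5.

3/5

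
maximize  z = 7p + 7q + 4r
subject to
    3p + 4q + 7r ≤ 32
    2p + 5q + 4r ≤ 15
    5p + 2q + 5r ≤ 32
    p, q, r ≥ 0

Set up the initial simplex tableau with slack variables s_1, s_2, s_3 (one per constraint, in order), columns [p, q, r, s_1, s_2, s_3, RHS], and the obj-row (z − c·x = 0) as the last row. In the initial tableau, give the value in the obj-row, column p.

-7

The obj-row carries the negated objective coefficients: the p entry is -7.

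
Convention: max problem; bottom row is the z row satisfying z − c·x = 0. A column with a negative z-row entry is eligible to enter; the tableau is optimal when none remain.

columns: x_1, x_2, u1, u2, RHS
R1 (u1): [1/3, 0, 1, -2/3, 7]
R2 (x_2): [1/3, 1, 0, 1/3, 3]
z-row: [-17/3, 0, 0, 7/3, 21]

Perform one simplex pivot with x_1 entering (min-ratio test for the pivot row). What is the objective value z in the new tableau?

72

Ratio test on column x_1 — row 1: 7/(1/3) = 21; row 2: 3/(1/3) = 9. Minimum is 9 at row 2 (x_2 leaves); pivot element 1/3.
Pivot on row 2; the z-row RHS becomes 21 − (-17/3)·9 = 72.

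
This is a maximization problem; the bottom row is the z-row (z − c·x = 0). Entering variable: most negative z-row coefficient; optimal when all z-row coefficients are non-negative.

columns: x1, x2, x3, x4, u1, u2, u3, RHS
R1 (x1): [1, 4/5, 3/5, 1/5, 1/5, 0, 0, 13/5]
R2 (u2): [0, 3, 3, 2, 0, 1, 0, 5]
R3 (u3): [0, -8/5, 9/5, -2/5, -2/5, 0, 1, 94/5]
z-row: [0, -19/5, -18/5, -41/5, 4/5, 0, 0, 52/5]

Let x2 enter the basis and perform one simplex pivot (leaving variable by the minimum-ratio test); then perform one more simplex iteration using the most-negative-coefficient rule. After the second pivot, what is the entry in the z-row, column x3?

Ratio test on column x2 — row 1: (13/5)/(4/5) = 13/4; row 2: 5/3 = 5/3; row 3: entry -8/5 ≤ 0. Minimum is 5/3 at row 2 (u2 leaves); pivot element 3.
Divide row 2 by 3; eliminate column x2 from the other rows.
Second iteration: most negative z-row entry is -17/3 in column x4, so x4 enters.
Ratio test on column x4 — row 1: entry -1/3 ≤ 0; row 2: (5/3)/(2/3) = 5/2; row 3: (322/15)/(2/3) = 161/5. Minimum is 5/2 at row 2 (x2 leaves); pivot element 2/3.
Divide row 2 by 2/3; eliminate column x4 from the other rows.
After both pivots, the entry at the z-row, column x3 is 87/10.

87/10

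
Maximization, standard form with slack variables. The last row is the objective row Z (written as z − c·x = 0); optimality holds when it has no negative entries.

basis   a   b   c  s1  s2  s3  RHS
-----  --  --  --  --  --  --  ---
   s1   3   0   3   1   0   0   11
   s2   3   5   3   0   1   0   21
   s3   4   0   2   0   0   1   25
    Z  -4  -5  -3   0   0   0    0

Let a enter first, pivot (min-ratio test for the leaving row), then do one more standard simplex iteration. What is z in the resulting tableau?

74/3

Ratio test on column a — row 1: 11/3 = 11/3; row 2: 21/3 = 7; row 3: 25/4 = 25/4. Minimum is 11/3 at row 1 (s1 leaves); pivot element 3.
Pivot on row 1; the Z-row RHS becomes 0 − (-4)·(11/3) = 44/3.
Next entering variable (most negative Z-row entry -5): b.
Ratio test on column b — row 1: entry 0 ≤ 0; row 2: 10/5 = 2; row 3: entry 0 ≤ 0. Minimum is 2 at row 2 (s2 leaves); pivot element 5.
After the second pivot the Z-row RHS is 44/3 − (-5)·2 = 74/3.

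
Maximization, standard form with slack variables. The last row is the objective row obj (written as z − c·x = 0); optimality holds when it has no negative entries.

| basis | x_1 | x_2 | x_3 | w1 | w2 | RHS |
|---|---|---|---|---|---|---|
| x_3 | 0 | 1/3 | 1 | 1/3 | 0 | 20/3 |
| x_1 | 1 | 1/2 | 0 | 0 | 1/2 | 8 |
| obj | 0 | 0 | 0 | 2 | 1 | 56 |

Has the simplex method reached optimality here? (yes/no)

Every obj-row coefficient is ≥ 0, so the tableau is optimal.

yes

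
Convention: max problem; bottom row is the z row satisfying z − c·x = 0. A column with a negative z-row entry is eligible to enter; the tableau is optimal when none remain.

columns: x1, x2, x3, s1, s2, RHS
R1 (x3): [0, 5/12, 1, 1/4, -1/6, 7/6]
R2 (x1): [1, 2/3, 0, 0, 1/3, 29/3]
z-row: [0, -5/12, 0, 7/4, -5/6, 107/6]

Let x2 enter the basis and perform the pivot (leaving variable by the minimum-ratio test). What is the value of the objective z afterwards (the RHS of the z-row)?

19

Ratio test on column x2 — row 1: (7/6)/(5/12) = 14/5; row 2: (29/3)/(2/3) = 29/2. Minimum is 14/5 at row 1 (x3 leaves); pivot element 5/12.
Pivot on row 1; the z-row RHS becomes 107/6 − (-5/12)·(14/5) = 19.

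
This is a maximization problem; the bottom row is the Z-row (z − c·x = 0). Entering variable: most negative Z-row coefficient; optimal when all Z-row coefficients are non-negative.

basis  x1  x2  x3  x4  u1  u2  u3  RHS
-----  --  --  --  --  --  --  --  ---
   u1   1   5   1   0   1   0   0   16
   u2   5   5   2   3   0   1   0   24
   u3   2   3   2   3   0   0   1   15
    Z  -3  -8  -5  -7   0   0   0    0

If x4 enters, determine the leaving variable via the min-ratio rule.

u3

Column x4 entries and ratios — u1: 0 ≤ 0, skip; u2: 24/3 = 8; u3: 15/3 = 5.
Smallest ratio is 5 in the row of u3, so u3 leaves.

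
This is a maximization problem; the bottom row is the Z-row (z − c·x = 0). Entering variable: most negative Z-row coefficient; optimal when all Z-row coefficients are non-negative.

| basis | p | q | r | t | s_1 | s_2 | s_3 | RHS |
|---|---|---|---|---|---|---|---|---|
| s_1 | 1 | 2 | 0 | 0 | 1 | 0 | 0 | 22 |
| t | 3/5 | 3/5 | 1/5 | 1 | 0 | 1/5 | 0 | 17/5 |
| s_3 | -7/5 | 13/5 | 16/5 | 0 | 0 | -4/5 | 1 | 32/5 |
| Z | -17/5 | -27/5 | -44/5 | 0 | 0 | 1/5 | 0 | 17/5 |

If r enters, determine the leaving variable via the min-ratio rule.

s_3

Column r entries and ratios — s_1: 0 ≤ 0, skip; t: (17/5)/(1/5) = 17; s_3: (32/5)/(16/5) = 2.
Smallest ratio is 2 in the row of s_3, so s_3 leaves.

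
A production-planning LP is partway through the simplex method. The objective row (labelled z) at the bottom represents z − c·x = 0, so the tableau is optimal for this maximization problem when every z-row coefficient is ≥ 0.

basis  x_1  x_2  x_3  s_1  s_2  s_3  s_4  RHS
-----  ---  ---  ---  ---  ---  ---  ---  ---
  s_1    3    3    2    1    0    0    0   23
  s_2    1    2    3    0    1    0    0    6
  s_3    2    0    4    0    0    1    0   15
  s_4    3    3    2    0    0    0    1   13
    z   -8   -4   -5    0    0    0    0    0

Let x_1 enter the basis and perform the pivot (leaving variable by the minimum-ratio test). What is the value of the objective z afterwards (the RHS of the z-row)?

Ratio test on column x_1 — row 1: 23/3 = 23/3; row 2: 6/1 = 6; row 3: 15/2 = 15/2; row 4: 13/3 = 13/3. Minimum is 13/3 at row 4 (s_4 leaves); pivot element 3.
Pivot on row 4; the z-row RHS becomes 0 − (-8)·(13/3) = 104/3.

104/3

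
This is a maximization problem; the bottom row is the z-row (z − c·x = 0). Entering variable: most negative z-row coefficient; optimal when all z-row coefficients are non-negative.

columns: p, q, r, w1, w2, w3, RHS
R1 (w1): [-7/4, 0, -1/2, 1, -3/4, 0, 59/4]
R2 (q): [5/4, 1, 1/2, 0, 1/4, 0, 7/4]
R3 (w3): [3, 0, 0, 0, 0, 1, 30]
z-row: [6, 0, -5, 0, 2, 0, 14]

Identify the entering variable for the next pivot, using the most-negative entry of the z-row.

Negative z-row entries: r: -5.
The most negative is -5 in column r, so r enters.

r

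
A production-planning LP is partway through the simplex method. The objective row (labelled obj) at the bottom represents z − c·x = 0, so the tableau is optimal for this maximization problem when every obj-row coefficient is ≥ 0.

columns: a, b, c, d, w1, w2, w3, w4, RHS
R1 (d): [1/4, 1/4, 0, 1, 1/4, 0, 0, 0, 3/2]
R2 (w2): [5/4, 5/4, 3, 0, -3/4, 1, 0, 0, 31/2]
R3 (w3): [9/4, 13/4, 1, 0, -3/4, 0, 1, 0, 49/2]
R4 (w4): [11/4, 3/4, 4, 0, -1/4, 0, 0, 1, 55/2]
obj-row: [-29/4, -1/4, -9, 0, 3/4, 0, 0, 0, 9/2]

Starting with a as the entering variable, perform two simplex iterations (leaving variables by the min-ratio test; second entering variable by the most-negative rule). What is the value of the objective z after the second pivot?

Ratio test on column a — row 1: (3/2)/(1/4) = 6; row 2: (31/2)/(5/4) = 62/5; row 3: (49/2)/(9/4) = 98/9; row 4: (55/2)/(11/4) = 10. Minimum is 6 at row 1 (d leaves); pivot element 1/4.
Pivot on row 1; the obj-row RHS becomes 9/2 − (-29/4)·6 = 48.
Next entering variable (most negative obj-row entry -9): c.
Ratio test on column c — row 1: entry 0 ≤ 0; row 2: 8/3 = 8/3; row 3: 11/1 = 11; row 4: 11/4 = 11/4. Minimum is 8/3 at row 2 (w2 leaves); pivot element 3.
After the second pivot the obj-row RHS is 48 − (-9)·(8/3) = 72.

72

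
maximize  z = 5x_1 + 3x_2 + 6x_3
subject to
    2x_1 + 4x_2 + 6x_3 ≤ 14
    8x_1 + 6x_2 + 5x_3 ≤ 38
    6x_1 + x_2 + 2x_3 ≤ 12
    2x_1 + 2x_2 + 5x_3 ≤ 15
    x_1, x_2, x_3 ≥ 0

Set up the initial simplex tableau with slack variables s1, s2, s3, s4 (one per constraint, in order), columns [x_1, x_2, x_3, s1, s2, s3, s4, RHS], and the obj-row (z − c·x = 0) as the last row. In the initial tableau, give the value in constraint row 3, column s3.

1

Slack s3 belongs to constraint 3; its column is the unit vector e_3, so the entry in row 3 is 1.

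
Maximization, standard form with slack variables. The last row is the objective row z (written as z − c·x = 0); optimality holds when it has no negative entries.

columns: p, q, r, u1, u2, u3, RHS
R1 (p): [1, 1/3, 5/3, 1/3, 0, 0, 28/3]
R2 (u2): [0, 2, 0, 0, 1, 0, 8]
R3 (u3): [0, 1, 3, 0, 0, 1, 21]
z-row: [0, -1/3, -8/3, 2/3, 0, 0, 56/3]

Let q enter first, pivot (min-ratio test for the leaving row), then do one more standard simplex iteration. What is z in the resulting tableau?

Ratio test on column q — row 1: (28/3)/(1/3) = 28; row 2: 8/2 = 4; row 3: 21/1 = 21. Minimum is 4 at row 2 (u2 leaves); pivot element 2.
Pivot on row 2; the z-row RHS becomes 56/3 − (-1/3)·4 = 20.
Next entering variable (most negative z-row entry -8/3): r.
Ratio test on column r — row 1: 8/(5/3) = 24/5; row 2: entry 0 ≤ 0; row 3: 17/3 = 17/3. Minimum is 24/5 at row 1 (p leaves); pivot element 5/3.
After the second pivot the z-row RHS is 20 − (-8/3)·(24/5) = 164/5.

164/5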